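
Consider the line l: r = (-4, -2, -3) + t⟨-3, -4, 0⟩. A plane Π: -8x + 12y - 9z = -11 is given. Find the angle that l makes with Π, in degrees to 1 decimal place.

sin θ = |n·v| / (|n||v|) = |-24| / (√289 · √25) = 0.28235.
θ ≈ 16.4°.

16.4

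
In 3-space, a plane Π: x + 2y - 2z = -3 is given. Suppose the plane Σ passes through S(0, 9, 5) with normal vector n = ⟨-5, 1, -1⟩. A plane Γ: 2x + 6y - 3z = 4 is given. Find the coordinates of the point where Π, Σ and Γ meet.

Σ: n·r = n·S gives -5x + y - z = 4.
Solving the 3×3 linear system x + 2y - 2z = -3, -5x + y - z = 4, 2x + 6y - 3z = 4 (e.g. by elimination or Cramer's rule, determinant = 33) gives (-1, 3, 4).

(-1, 3, 4)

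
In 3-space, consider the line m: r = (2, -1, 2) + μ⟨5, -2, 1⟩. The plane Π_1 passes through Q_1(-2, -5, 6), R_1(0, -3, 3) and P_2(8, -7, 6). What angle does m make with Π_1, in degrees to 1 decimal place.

1.6

Q_1R_1 = (2, 2, -3), Q_1P_2 = (10, -2, 0); a normal to Π_1 is Q_1R_1 × Q_1P_2 = (-6, -30, -24).
Using Q_1: Π_1 has equation -6x - 30y - 24z = 18.
sin θ = |n·v| / (|n||v|) = |6| / (√1512 · √30) = 0.02817.
θ ≈ 1.6°.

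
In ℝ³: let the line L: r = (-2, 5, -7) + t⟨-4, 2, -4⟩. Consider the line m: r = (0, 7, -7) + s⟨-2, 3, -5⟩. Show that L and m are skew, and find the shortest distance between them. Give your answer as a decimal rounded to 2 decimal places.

1.37

Common perpendicular direction n = (-4, 2, -4) × (-2, 3, -5) = (2, -12, -8).
With w = (0, 7, -7) − (-2, 5, -7) = (2, 2, 0), w · n = -20.
Since n ≠ 0 the lines are not parallel, and w · n = -20 ≠ 0 so they do not intersect; hence they are skew.
Distance = |w · n| / |n| = |-20| / √212 ≈ 1.37.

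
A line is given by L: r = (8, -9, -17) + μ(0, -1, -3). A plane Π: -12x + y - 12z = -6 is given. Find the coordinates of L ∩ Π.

Substitute r = (8, -9, -17) + t(0, -1, -3) into the plane: 99 + 35t = -6, so t = -3.
Intersection: (8, -9, -17) + (-3)·(0, -1, -3) = (8, -6, -8).

(8, -6, -8)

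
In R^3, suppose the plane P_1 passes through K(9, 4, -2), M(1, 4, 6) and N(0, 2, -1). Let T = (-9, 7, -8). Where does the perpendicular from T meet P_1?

KM = (-8, 0, 8), KN = (-9, -2, 1); a normal to P_1 is KM × KN = (16, -64, 16).
Using K: P_1 has equation 16x - 64y + 16z = -144.
Foot = T − λn with λ = (n·T − d)/|n|² = (-720 − (-144))/4608 = -1/8.
Foot = (-9, 7, -8) − (-1/8)·(16, -64, 16) = (-7, -1, -6).

(-7, -1, -6)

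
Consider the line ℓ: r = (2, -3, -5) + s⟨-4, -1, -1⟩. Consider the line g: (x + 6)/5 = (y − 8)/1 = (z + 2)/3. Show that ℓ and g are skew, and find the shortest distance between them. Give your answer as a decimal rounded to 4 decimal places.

g has direction (5, 1, 3) through (-6, 8, -2).
Common perpendicular direction n = (-4, -1, -1) × (5, 1, 3) = (-2, 7, 1).
With w = (-6, 8, -2) − (2, -3, -5) = (-8, 11, 3), w · n = 96.
Since n ≠ 0 the lines are not parallel, and w · n = 96 ≠ 0 so they do not intersect; hence they are skew.
Distance = |w · n| / |n| = |96| / √54 ≈ 13.0639.

13.0639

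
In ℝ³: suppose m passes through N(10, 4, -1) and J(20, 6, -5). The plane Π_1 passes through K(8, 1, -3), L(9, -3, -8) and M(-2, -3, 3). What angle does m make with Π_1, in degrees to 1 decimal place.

12.2

A direction vector for m is J − N = (10, 2, -4).
KL = (1, -4, -5), KM = (-10, -4, 6); a normal to Π_1 is KL × KM = (-44, 44, -44).
Using K: Π_1 has equation -44x + 44y - 44z = -176.
sin θ = |n·v| / (|n||v|) = |-176| / (√5808 · √120) = 0.21082.
θ ≈ 12.2°.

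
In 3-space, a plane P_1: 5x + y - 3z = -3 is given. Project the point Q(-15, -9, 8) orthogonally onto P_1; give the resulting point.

Foot = Q − λn with λ = (n·Q − d)/|n|² = (-108 − (-3))/35 = -3.
Foot = (-15, -9, 8) − (-3)·(5, 1, -3) = (0, -6, -1).

(0, -6, -1)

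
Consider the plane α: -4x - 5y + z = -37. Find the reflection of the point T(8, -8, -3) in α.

(16, 2, -5)

λ = (n·T − d)/|n|² = (5 − (-37))/42 = 1.
Reflection = T − 2λn = (8, -8, -3) − 2·(-4, -5, 1) = (16, 2, -5).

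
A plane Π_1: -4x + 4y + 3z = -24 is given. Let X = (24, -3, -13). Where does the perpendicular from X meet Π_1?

Foot = X − λn with λ = (n·X − d)/|n|² = (-147 − (-24))/41 = -3.
Foot = (24, -3, -13) − (-3)·(-4, 4, 3) = (12, 9, -4).

(12, 9, -4)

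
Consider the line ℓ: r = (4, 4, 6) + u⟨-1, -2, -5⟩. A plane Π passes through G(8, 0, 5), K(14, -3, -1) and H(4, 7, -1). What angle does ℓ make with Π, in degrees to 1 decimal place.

GK = (6, -3, -6), GH = (-4, 7, -6); a normal to Π is GK × GH = (60, 60, 30).
Using G: Π has equation 60x + 60y + 30z = 630.
sin θ = |n·v| / (|n||v|) = |-330| / (√8100 · √30) = 0.66944.
θ ≈ 42.0°.

42.0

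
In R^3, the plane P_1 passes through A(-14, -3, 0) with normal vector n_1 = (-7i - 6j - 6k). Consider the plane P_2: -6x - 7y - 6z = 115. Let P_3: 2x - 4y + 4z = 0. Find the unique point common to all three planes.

(-8, -7, -3)

P_1: n_1·r = n_1·A gives -7x - 6y - 6z = 116.
Solving the 3×3 linear system -7x - 6y - 6z = 116, -6x - 7y - 6z = 115, 2x - 4y + 4z = 0 (e.g. by elimination or Cramer's rule, determinant = 64) gives (-8, -7, -3).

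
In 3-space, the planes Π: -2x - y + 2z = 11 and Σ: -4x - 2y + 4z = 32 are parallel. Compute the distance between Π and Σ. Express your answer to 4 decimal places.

Rescale Σ by 1/2: -2x - y + 2z = 16. Then distance = |11 − 16| / √9 ≈ 1.6667.

1.6667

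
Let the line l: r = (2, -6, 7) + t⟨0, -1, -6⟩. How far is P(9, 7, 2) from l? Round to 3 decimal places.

Taking (2, -6, 7) on l with direction v = (0, -1, -6): w = P − (2, -6, 7) = (7, 13, -5), and w × v = (-83, 42, -7).
Distance = |w × v| / |v| = √8702 / √37 ≈ 15.336.

15.336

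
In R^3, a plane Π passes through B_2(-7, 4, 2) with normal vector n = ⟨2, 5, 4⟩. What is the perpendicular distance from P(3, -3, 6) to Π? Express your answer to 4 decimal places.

Π: n·r = n·B_2 gives 2x + 5y + 4z = 14.
n·P − d = (2)·(3) + (5)·(-3) + (4)·(6) − 14 = 1; |n| = √45.
Distance = |1| / √45 = 1/√45 ≈ 0.1491.

0.1491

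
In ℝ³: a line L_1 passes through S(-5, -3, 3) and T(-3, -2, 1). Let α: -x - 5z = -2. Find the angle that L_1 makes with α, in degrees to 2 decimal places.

A direction vector for L_1 is T − S = (2, 1, -2).
sin θ = |n·v| / (|n||v|) = |8| / (√26 · √9) = 0.52298.
θ ≈ 31.53°.

31.53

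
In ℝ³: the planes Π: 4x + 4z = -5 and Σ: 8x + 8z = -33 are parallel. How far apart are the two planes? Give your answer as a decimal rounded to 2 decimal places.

2.03

Rescale Σ by 1/2: 4x + 4z = -33/2. Then distance = |-5 − (-33/2)| / √32 ≈ 2.03.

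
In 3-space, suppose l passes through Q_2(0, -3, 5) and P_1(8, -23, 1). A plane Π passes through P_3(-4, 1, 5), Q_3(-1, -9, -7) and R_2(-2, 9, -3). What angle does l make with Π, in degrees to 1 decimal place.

18.1

A direction vector for l is P_1 − Q_2 = (8, -20, -4).
P_3Q_3 = (3, -10, -12), P_3R_2 = (2, 8, -8); a normal to Π is P_3Q_3 × P_3R_2 = (176, 0, 44).
Using P_3: Π has equation 176x + 44z = -484.
sin θ = |n·v| / (|n||v|) = |1232| / (√32912 · √480) = 0.30997.
θ ≈ 18.1°.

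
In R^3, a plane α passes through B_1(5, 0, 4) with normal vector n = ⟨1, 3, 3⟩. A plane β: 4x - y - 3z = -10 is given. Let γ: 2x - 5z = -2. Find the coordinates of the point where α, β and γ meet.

(-1, 6, 0)

α: n·r = n·B_1 gives x + 3y + 3z = 17.
Solving the 3×3 linear system x + 3y + 3z = 17, 4x - y - 3z = -10, 2x - 5z = -2 (e.g. by elimination or Cramer's rule, determinant = 53) gives (-1, 6, 0).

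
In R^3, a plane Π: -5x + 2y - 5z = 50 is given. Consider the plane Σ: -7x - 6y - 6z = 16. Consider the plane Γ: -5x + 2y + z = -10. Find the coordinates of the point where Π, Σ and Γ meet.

(2, 5, -10)

Solving the 3×3 linear system -5x + 2y - 5z = 50, -7x - 6y - 6z = 16, -5x + 2y + z = -10 (e.g. by elimination or Cramer's rule, determinant = 264) gives (2, 5, -10).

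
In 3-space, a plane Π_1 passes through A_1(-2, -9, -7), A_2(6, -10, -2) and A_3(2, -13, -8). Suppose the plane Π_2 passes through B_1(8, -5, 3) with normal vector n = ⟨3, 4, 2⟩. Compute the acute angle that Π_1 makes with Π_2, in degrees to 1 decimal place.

A_1A_2 = (8, -1, 5), A_1A_3 = (4, -4, -1); a normal to Π_1 is A_1A_2 × A_1A_3 = (21, 28, -28).
Using A_1: Π_1 has equation 21x + 28y - 28z = -98.
Π_2: n·r = n·B_1 gives 3x + 4y + 2z = 10.
cos θ = |n₁·n₂| / (|n₁||n₂|) = |119| / (√2009 · √29).
θ = arccos(0.49301) ≈ 60.5°.

60.5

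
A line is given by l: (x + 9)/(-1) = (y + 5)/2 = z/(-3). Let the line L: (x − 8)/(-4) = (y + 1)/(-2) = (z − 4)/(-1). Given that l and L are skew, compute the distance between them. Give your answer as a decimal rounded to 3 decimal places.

3.080

l has direction (-1, 2, -3) through (-9, -5, 0).
L has direction (-4, -2, -1) through (8, -1, 4).
Common perpendicular direction n = (-1, 2, -3) × (-4, -2, -1) = (-8, 11, 10).
With w = (8, -1, 4) − (-9, -5, 0) = (17, 4, 4), w · n = -52.
Distance = |w · n| / |n| = |-52| / √285 ≈ 3.080.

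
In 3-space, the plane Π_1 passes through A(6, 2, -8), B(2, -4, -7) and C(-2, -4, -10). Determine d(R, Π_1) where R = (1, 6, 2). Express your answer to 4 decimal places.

AB = (-4, -6, 1), AC = (-8, -6, -2); a normal to Π_1 is AB × AC = (18, -16, -24).
Using A: Π_1 has equation 18x - 16y - 24z = 268.
n·R − d = (18)·(1) + (-16)·(6) + (-24)·(2) − 268 = -394; |n| = √1156.
Distance = |-394| / √1156 = 394/√1156 ≈ 11.5882.

11.5882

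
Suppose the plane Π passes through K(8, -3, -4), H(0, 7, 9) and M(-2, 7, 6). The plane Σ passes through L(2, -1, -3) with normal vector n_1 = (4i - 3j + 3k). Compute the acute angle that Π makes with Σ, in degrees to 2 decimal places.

75.50

KH = (-8, 10, 13), KM = (-10, 10, 10); a normal to Π is KH × KM = (-30, -50, 20).
Using K: Π has equation -30x - 50y + 20z = -170.
Σ: n_1·r = n_1·L gives 4x - 3y + 3z = 2.
cos θ = |n₁·n₂| / (|n₁||n₂|) = |90| / (√3800 · √34).
θ = arccos(0.25039) ≈ 75.50°.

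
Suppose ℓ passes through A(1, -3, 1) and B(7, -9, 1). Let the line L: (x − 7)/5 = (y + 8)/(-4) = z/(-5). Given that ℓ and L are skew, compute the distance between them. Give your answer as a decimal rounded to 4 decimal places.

A direction vector for ℓ is B − A = (6, -6, 0).
L has direction (5, -4, -5) through (7, -8, 0).
Common perpendicular direction n = (6, -6, 0) × (5, -4, -5) = (30, 30, 6).
With w = (7, -8, 0) − (1, -3, 1) = (6, -5, -1), w · n = 24.
Distance = |w · n| / |n| = |24| / √1836 ≈ 0.5601.

0.5601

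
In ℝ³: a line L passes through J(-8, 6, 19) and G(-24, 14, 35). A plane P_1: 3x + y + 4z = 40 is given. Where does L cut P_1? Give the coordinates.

A direction vector for L is G − J = (-16, 8, 16).
Substitute r = (-8, 6, 19) + t(-16, 8, 16) into the plane: 58 + 24t = 40, so t = -3/4.
Intersection: (-8, 6, 19) + (-3/4)·(-16, 8, 16) = (4, 0, 7).

(4, 0, 7)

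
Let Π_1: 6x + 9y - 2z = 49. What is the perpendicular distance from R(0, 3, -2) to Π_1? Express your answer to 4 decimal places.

1.6364

n·R − d = (6)·(0) + (9)·(3) + (-2)·(-2) − 49 = -18; |n| = √121.
Distance = |-18| / √121 = 18/√121 ≈ 1.6364.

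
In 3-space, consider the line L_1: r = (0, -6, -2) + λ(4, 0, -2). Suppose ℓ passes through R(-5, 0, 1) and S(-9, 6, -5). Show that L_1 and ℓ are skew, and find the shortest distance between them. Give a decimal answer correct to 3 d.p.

4.885

A direction vector for ℓ is S − R = (-4, 6, -6).
Common perpendicular direction n = (4, 0, -2) × (-4, 6, -6) = (12, 32, 24).
With w = (-5, 0, 1) − (0, -6, -2) = (-5, 6, 3), w · n = 204.
Since n ≠ 0 the lines are not parallel, and w · n = 204 ≠ 0 so they do not intersect; hence they are skew.
Distance = |w · n| / |n| = |204| / √1744 ≈ 4.885.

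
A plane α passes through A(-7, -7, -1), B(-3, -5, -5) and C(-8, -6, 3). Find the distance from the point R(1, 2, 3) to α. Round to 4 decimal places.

AB = (4, 2, -4), AC = (-1, 1, 4); a normal to α is AB × AC = (12, -12, 6).
Using A: α has equation 12x - 12y + 6z = -6.
n·R − d = (12)·(1) + (-12)·(2) + (6)·(3) − (-6) = 12; |n| = √324.
Distance = |12| / √324 = 12/√324 ≈ 0.6667.

0.6667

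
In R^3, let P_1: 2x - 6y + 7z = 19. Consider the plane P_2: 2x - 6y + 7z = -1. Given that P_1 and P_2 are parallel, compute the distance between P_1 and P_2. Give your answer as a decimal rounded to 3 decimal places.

2.120

Same normal n = (2, -6, 7) with |n| = √89; distance = |19 − (-1)| / |n| = 20/√89 ≈ 2.120.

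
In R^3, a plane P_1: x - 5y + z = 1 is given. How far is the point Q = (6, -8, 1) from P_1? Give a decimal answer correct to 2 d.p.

8.85

n·Q − d = (1)·(6) + (-5)·(-8) + (1)·(1) − 1 = 46; |n| = √27.
Distance = |46| / √27 = 46/√27 ≈ 8.85.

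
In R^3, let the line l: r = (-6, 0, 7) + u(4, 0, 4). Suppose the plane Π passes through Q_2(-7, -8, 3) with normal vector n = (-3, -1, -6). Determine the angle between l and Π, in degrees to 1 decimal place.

Π: n·r = n·Q_2 gives -3x - y - 6z = 11.
sin θ = |n·v| / (|n||v|) = |-36| / (√46 · √32) = 0.93831.
θ ≈ 69.8°.

69.8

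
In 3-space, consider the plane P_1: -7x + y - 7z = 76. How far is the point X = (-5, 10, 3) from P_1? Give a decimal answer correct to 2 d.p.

n·X − d = (-7)·(-5) + (1)·(10) + (-7)·(3) − 76 = -52; |n| = √99.
Distance = |-52| / √99 = 52/√99 ≈ 5.23.

5.23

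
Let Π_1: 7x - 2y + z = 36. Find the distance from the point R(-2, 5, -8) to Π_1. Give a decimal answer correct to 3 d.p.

n·R − d = (7)·(-2) + (-2)·(5) + (1)·(-8) − 36 = -68; |n| = √54.
Distance = |-68| / √54 = 68/√54 ≈ 9.254.

9.254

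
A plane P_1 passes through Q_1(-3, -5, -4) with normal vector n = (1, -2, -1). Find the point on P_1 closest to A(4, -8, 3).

P_1: n·r = n·Q_1 gives x - 2y - z = 11.
Foot = A − λn with λ = (n·A − d)/|n|² = (17 − 11)/6 = 1.
Foot = (4, -8, 3) − 1·(1, -2, -1) = (3, -6, 4).

(3, -6, 4)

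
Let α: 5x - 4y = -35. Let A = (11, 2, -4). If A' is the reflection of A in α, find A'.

λ = (n·A − d)/|n|² = (47 − (-35))/41 = 2.
Reflection = A − 2λn = (11, 2, -4) − 4·(5, -4, 0) = (-9, 18, -4).

(-9, 18, -4)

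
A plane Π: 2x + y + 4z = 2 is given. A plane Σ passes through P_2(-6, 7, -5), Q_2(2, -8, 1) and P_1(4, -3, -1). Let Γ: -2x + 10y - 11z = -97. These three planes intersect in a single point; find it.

P_2Q_2 = (8, -15, 6), P_2P_1 = (10, -10, 4); a normal to Σ is P_2Q_2 × P_2P_1 = (0, 28, 70).
Using P_2: Σ has equation 28y + 70z = -154.
Solving the 3×3 linear system 2x + y + 4z = 2, 28y + 70z = -154, -2x + 10y - 11z = -97 (e.g. by elimination or Cramer's rule, determinant = -1932) gives (3, -8, 1).

(3, -8, 1)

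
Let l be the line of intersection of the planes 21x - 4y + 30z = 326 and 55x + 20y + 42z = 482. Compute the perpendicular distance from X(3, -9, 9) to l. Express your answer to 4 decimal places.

Direction of l: (21, -4, 30) × (55, 20, 42) = (-768, 768, 640).
A point on l: solving the two plane equations with x = 6 gives (6, -5, 6).
Taking (6, -5, 6) on l with direction v = (-768, 768, 640): w = X − (6, -5, 6) = (-3, -4, 3), and w × v = (-4864, -384, -5376).
Distance = |w × v| / |v| = √52707328 / √1589248 ≈ 5.7589.

5.7589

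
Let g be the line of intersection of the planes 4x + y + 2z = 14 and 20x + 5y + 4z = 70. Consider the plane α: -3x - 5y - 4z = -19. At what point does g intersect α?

(3, 2, 0)

Direction of g: (4, 1, 2) × (20, 5, 4) = (-6, 24, 0).
A point on g: solving the two plane equations with x = 6 gives (6, -10, 0).
Substitute r = (6, -10, 0) + t(-6, 24, 0) into the plane: 32 + (-102)t = -19, so t = 1/2.
Intersection: (6, -10, 0) + (1/2)·(-6, 24, 0) = (3, 2, 0).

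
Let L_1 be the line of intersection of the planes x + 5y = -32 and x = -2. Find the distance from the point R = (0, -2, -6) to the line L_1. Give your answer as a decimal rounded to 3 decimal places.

Direction of L_1: (1, 5, 0) × (1, 0, 0) = (0, 0, -5).
A point on L_1: solving the two plane equations with z = -6 gives (-2, -6, -6).
Taking (-2, -6, -6) on L_1 with direction v = (0, 0, -5): w = R − (-2, -6, -6) = (2, 4, 0), and w × v = (-20, 10, 0).
Distance = |w × v| / |v| = √500 / √25 ≈ 4.472.

4.472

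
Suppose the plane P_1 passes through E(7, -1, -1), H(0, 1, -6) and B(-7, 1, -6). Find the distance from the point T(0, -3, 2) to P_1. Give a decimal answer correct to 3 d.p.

EH = (-7, 2, -5), EB = (-14, 2, -5); a normal to P_1 is EH × EB = (0, 35, 14).
Using E: P_1 has equation 35y + 14z = -49.
n·T − d = (0)·(0) + (35)·(-3) + (14)·(2) − (-49) = -28; |n| = √1421.
Distance = |-28| / √1421 = 28/√1421 ≈ 0.743.

0.743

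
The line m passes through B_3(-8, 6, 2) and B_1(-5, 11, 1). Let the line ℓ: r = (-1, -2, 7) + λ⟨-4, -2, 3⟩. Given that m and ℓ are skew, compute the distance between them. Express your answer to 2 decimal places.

10.18

A direction vector for m is B_1 − B_3 = (3, 5, -1).
Common perpendicular direction n = (3, 5, -1) × (-4, -2, 3) = (13, -5, 14).
With w = (-1, -2, 7) − (-8, 6, 2) = (7, -8, 5), w · n = 201.
Distance = |w · n| / |n| = |201| / √390 ≈ 10.18.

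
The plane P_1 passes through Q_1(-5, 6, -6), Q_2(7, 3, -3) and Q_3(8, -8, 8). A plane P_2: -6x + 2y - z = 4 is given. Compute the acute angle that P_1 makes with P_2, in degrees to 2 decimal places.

Q_1Q_2 = (12, -3, 3), Q_1Q_3 = (13, -14, 14); a normal to P_1 is Q_1Q_2 × Q_1Q_3 = (0, -129, -129).
Using Q_1: P_1 has equation -129y - 129z = 0.
cos θ = |n₁·n₂| / (|n₁||n₂|) = |-129| / (√33282 · √41).
θ = arccos(0.11043) ≈ 83.66°.

83.66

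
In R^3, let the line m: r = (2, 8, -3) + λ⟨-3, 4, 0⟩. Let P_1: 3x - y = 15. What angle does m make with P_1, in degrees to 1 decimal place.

sin θ = |n·v| / (|n||v|) = |-13| / (√10 · √25) = 0.82219.
θ ≈ 55.3°.

55.3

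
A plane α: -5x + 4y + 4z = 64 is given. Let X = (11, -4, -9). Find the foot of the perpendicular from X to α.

(-4, 8, 3)

Foot = X − λn with λ = (n·X − d)/|n|² = (-107 − 64)/57 = -3.
Foot = (11, -4, -9) − (-3)·(-5, 4, 4) = (-4, 8, 3).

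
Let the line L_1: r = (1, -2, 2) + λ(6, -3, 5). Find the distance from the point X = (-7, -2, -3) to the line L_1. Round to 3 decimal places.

Taking (1, -2, 2) on L_1 with direction v = (6, -3, 5): w = X − (1, -2, 2) = (-8, 0, -5), and w × v = (-15, 10, 24).
Distance = |w × v| / |v| = √901 / √70 ≈ 3.588.

3.588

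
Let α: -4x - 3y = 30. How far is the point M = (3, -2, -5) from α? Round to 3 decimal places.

n·M − d = (-4)·(3) + (-3)·(-2) + (0)·(-5) − 30 = -36; |n| = √25.
Distance = |-36| / √25 = 36/√25 ≈ 7.200.

7.200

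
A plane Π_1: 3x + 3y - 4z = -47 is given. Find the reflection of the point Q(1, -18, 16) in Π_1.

(13, -6, 0)

λ = (n·Q − d)/|n|² = (-115 − (-47))/34 = -2.
Reflection = Q − 2λn = (1, -18, 16) − (-4)·(3, 3, -4) = (13, -6, 0).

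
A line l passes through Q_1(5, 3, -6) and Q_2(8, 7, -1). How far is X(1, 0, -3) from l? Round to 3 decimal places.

A direction vector for l is Q_2 − Q_1 = (3, 4, 5).
Taking (5, 3, -6) on l with direction v = (3, 4, 5): w = X − (5, 3, -6) = (-4, -3, 3), and w × v = (-27, 29, -7).
Distance = |w × v| / |v| = √1619 / √50 ≈ 5.690.

5.690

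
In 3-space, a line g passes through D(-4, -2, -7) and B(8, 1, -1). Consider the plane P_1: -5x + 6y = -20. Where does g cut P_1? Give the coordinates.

(4, 0, -3)

A direction vector for g is B − D = (12, 3, 6).
Substitute r = (-4, -2, -7) + t(12, 3, 6) into the plane: 8 + (-42)t = -20, so t = 2/3.
Intersection: (-4, -2, -7) + (2/3)·(12, 3, 6) = (4, 0, -3).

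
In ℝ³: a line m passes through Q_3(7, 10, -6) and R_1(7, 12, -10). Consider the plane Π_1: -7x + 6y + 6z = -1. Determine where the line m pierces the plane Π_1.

(7, 6, 2)

A direction vector for m is R_1 − Q_3 = (0, 2, -4).
Substitute r = (7, 10, -6) + t(0, 2, -4) into the plane: -25 + (-12)t = -1, so t = -2.
Intersection: (7, 10, -6) + (-2)·(0, 2, -4) = (7, 6, 2).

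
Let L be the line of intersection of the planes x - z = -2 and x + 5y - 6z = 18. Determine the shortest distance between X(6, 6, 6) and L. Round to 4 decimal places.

Direction of L: (1, 0, -1) × (1, 5, -6) = (5, 5, 5).
A point on L: solving the two plane equations with x = -7 gives (-7, -1, -5).
Taking (-7, -1, -5) on L with direction v = (5, 5, 5): w = X − (-7, -1, -5) = (13, 7, 11), and w × v = (-20, -10, 30).
Distance = |w × v| / |v| = √1400 / √75 ≈ 4.3205.

4.3205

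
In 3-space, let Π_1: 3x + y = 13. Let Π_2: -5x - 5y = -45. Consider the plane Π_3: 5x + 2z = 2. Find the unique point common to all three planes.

(2, 7, -4)

Solving the 3×3 linear system 3x + y = 13, -5x - 5y = -45, 5x + 2z = 2 (e.g. by elimination or Cramer's rule, determinant = -20) gives (2, 7, -4).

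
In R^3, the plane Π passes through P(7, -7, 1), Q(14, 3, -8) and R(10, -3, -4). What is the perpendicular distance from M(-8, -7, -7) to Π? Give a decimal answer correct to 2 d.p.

PQ = (7, 10, -9), PR = (3, 4, -5); a normal to Π is PQ × PR = (-14, 8, -2).
Using P: Π has equation -14x + 8y - 2z = -156.
n·M − d = (-14)·(-8) + (8)·(-7) + (-2)·(-7) − (-156) = 226; |n| = √264.
Distance = |226| / √264 = 226/√264 ≈ 13.91.

13.91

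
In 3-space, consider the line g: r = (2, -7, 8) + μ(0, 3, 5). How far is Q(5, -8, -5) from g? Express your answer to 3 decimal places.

6.557

Taking (2, -7, 8) on g with direction v = (0, 3, 5): w = Q − (2, -7, 8) = (3, -1, -13), and w × v = (34, -15, 9).
Distance = |w × v| / |v| = √1462 / √34 ≈ 6.557.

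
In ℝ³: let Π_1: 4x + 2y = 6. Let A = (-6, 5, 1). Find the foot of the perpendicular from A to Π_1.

(-2, 7, 1)

Foot = A − λn with λ = (n·A − d)/|n|² = (-14 − 6)/20 = -1.
Foot = (-6, 5, 1) − (-1)·(4, 2, 0) = (-2, 7, 1).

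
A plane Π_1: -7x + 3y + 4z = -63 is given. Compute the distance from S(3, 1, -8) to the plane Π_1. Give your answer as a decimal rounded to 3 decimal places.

n·S − d = (-7)·(3) + (3)·(1) + (4)·(-8) − (-63) = 13; |n| = √74.
Distance = |13| / √74 = 13/√74 ≈ 1.511.

1.511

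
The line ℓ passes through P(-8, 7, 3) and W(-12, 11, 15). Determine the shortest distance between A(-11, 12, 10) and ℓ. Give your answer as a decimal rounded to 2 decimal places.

2.56

A direction vector for ℓ is W − P = (-4, 4, 12).
Taking (-8, 7, 3) on ℓ with direction v = (-4, 4, 12): w = A − (-8, 7, 3) = (-3, 5, 7), and w × v = (32, 8, 8).
Distance = |w × v| / |v| = √1152 / √176 ≈ 2.56.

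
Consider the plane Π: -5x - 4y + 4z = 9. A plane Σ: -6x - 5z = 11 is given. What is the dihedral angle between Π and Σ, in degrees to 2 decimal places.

80.24

cos θ = |n₁·n₂| / (|n₁||n₂|) = |10| / (√57 · √61).
θ = arccos(0.16959) ≈ 80.24°.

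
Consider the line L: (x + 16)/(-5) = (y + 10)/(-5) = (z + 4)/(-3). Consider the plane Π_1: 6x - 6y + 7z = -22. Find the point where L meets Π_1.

(-6, 0, 2)

L has direction (-5, -5, -3) through (-16, -10, -4).
Substitute r = (-16, -10, -4) + t(-5, -5, -3) into the plane: -64 + (-21)t = -22, so t = -2.
Intersection: (-16, -10, -4) + (-2)·(-5, -5, -3) = (-6, 0, 2).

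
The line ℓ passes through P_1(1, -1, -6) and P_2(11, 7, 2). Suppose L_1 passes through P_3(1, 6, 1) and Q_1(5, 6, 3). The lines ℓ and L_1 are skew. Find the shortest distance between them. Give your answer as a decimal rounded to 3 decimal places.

A direction vector for ℓ is P_2 − P_1 = (10, 8, 8).
A direction vector for L_1 is Q_1 − P_3 = (4, 0, 2).
Common perpendicular direction n = (10, 8, 8) × (4, 0, 2) = (16, 12, -32).
With w = (1, 6, 1) − (1, -1, -6) = (0, 7, 7), w · n = -140.
Distance = |w · n| / |n| = |-140| / √1424 ≈ 3.710.

3.710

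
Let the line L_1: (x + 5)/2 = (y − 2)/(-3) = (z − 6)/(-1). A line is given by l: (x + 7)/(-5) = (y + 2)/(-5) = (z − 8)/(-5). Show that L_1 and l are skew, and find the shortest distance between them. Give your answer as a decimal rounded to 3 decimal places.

L_1 has direction (2, -3, -1) through (-5, 2, 6).
l has direction (-5, -5, -5) through (-7, -2, 8).
Common perpendicular direction n = (2, -3, -1) × (-5, -5, -5) = (10, 15, -25).
With w = (-7, -2, 8) − (-5, 2, 6) = (-2, -4, 2), w · n = -130.
Since n ≠ 0 the lines are not parallel, and w · n = -130 ≠ 0 so they do not intersect; hence they are skew.
Distance = |w · n| / |n| = |-130| / √950 ≈ 4.218.

4.218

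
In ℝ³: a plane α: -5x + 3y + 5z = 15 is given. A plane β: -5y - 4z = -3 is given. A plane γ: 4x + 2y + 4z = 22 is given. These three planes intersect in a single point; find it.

Solving the 3×3 linear system -5x + 3y + 5z = 15, -5y - 4z = -3, 4x + 2y + 4z = 22 (e.g. by elimination or Cramer's rule, determinant = 112) gives (1, -5, 7).

(1, -5, 7)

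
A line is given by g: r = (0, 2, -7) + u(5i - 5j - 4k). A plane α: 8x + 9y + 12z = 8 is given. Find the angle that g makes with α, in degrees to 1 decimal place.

22.6

sin θ = |n·v| / (|n||v|) = |-53| / (√289 · √66) = 0.38376.
θ ≈ 22.6°.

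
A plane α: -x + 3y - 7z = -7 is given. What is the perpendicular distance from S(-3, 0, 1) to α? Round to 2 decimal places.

n·S − d = (-1)·(-3) + (3)·(0) + (-7)·(1) − (-7) = 3; |n| = √59.
Distance = |3| / √59 = 3/√59 ≈ 0.39.

0.39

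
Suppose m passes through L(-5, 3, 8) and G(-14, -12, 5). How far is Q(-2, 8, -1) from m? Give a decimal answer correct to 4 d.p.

A direction vector for m is G − L = (-9, -15, -3).
Taking (-5, 3, 8) on m with direction v = (-9, -15, -3): w = Q − (-5, 3, 8) = (3, 5, -9), and w × v = (-150, 90, 0).
Distance = |w × v| / |v| = √30600 / √315 ≈ 9.8561.

9.8561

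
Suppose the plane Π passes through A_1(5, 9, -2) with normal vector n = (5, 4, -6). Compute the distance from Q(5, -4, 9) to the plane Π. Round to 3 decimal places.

13.447

Π: n·r = n·A_1 gives 5x + 4y - 6z = 73.
n·Q − d = (5)·(5) + (4)·(-4) + (-6)·(9) − 73 = -118; |n| = √77.
Distance = |-118| / √77 = 118/√77 ≈ 13.447.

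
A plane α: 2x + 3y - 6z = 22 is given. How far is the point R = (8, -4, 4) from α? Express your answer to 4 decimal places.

n·R − d = (2)·(8) + (3)·(-4) + (-6)·(4) − 22 = -42; |n| = √49.
Distance = |-42| / √49 = 42/√49 ≈ 6.0000.

6.0000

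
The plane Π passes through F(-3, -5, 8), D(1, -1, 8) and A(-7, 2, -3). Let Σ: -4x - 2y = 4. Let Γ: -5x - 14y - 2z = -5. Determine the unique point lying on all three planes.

(-1, 0, 5)

FD = (4, 4, 0), FA = (-4, 7, -11); a normal to Π is FD × FA = (-44, 44, 44).
Using F: Π has equation -44x + 44y + 44z = 264.
Solving the 3×3 linear system -44x + 44y + 44z = 264, -4x - 2y = 4, -5x - 14y - 2z = -5 (e.g. by elimination or Cramer's rule, determinant = 1496) gives (-1, 0, 5).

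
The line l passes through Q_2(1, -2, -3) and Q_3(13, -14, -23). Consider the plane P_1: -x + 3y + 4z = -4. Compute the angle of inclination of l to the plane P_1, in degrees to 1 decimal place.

A direction vector for l is Q_3 − Q_2 = (12, -12, -20).
sin θ = |n·v| / (|n||v|) = |-128| / (√26 · √688) = 0.95704.
θ ≈ 73.1°.

73.1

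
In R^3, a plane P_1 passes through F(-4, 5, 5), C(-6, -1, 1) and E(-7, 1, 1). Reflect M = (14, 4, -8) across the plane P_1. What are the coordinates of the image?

FC = (-2, -6, -4), FE = (-3, -4, -4); a normal to P_1 is FC × FE = (8, 4, -10).
Using F: P_1 has equation 8x + 4y - 10z = -62.
λ = (n·M − d)/|n|² = (208 − (-62))/180 = 3/2.
Reflection = M − 2λn = (14, 4, -8) − 3·(8, 4, -10) = (-10, -8, 22).

(-10, -8, 22)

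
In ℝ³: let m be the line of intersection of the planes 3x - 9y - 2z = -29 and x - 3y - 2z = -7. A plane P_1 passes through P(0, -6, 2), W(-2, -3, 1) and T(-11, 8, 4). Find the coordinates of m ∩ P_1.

Direction of m: (3, -9, -2) × (1, -3, -2) = (12, 4, 0).
A point on m: solving the two plane equations with x = -11 gives (-11, 0, -2).
PW = (-2, 3, -1), PT = (-11, 14, 2); a normal to P_1 is PW × PT = (20, 15, 5).
Using P: P_1 has equation 20x + 15y + 5z = -80.
Substitute r = (-11, 0, -2) + t(12, 4, 0) into the plane: -230 + 300t = -80, so t = 1/2.
Intersection: (-11, 0, -2) + (1/2)·(12, 4, 0) = (-5, 2, -2).

(-5, 2, -2)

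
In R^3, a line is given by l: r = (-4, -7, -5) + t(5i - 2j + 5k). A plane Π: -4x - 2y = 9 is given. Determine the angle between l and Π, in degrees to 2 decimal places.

sin θ = |n·v| / (|n||v|) = |-16| / (√20 · √54) = 0.48686.
θ ≈ 29.13°.

29.13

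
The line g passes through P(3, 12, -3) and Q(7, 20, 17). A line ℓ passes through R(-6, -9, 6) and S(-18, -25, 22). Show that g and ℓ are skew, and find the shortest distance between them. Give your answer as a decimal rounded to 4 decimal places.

A direction vector for g is Q − P = (4, 8, 20).
A direction vector for ℓ is S − R = (-12, -16, 16).
Common perpendicular direction n = (4, 8, 20) × (-12, -16, 16) = (448, -304, 32).
With w = (-6, -9, 6) − (3, 12, -3) = (-9, -21, 9), w · n = 2640.
Since n ≠ 0 the lines are not parallel, and w · n = 2640 ≠ 0 so they do not intersect; hence they are skew.
Distance = |w · n| / |n| = |2640| / √294144 ≈ 4.8677.

4.8677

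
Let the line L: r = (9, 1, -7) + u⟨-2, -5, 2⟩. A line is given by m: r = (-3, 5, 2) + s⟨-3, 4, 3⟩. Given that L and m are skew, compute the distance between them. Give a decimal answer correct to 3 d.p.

Common perpendicular direction n = (-2, -5, 2) × (-3, 4, 3) = (-23, 0, -23).
With w = (-3, 5, 2) − (9, 1, -7) = (-12, 4, 9), w · n = 69.
Distance = |w · n| / |n| = |69| / √1058 ≈ 2.121.

2.121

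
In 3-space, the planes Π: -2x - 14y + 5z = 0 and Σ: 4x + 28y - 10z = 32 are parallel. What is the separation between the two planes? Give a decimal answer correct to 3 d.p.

Rescale Σ by 1/(-2): -2x - 14y + 5z = -16. Then distance = |0 − (-16)| / √225 ≈ 1.067.

1.067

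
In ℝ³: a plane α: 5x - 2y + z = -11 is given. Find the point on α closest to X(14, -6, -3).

Foot = X − λn with λ = (n·X − d)/|n|² = (79 − (-11))/30 = 3.
Foot = (14, -6, -3) − 3·(5, -2, 1) = (-1, 0, -6).

(-1, 0, -6)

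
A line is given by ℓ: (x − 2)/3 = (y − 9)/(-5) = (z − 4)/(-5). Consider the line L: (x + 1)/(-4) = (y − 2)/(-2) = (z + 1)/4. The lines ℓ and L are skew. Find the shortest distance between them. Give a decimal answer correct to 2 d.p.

4.05

ℓ has direction (3, -5, -5) through (2, 9, 4).
L has direction (-4, -2, 4) through (-1, 2, -1).
Common perpendicular direction n = (3, -5, -5) × (-4, -2, 4) = (-30, 8, -26).
With w = (-1, 2, -1) − (2, 9, 4) = (-3, -7, -5), w · n = 164.
Distance = |w · n| / |n| = |164| / √1640 ≈ 4.05.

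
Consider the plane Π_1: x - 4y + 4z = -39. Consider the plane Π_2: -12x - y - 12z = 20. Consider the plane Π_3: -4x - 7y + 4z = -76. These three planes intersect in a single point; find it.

(5, 4, -7)

Solving the 3×3 linear system x - 4y + 4z = -39, -12x - y - 12z = 20, -4x - 7y + 4z = -76 (e.g. by elimination or Cramer's rule, determinant = -152) gives (5, 4, -7).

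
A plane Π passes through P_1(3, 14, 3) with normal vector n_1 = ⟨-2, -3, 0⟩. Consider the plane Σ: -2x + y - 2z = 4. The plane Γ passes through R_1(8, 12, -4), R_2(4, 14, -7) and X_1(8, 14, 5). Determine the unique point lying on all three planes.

Π: n_1·r = n_1·P_1 gives -2x - 3y = -48.
R_1R_2 = (-4, 2, -3), R_1X_1 = (0, 2, 9); a normal to Γ is R_1R_2 × R_1X_1 = (24, 36, -8).
Using R_1: Γ has equation 24x + 36y - 8z = 656.
Solving the 3×3 linear system -2x - 3y = -48, -2x + y - 2z = 4, 24x + 36y - 8z = 656 (e.g. by elimination or Cramer's rule, determinant = 64) gives (12, 8, -10).

(12, 8, -10)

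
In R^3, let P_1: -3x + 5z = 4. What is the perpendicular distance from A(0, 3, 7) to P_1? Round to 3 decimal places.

5.316

n·A − d = (-3)·(0) + (0)·(3) + (5)·(7) − 4 = 31; |n| = √34.
Distance = |31| / √34 = 31/√34 ≈ 5.316.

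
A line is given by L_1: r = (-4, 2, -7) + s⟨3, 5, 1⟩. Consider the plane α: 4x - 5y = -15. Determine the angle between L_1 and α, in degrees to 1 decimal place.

sin θ = |n·v| / (|n||v|) = |-13| / (√41 · √35) = 0.34318.
θ ≈ 20.1°.

20.1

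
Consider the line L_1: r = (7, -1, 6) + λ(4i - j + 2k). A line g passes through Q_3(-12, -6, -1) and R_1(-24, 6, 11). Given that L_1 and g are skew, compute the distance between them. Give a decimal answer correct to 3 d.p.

A direction vector for g is R_1 − Q_3 = (-12, 12, 12).
Common perpendicular direction n = (4, -1, 2) × (-12, 12, 12) = (-36, -72, 36).
With w = (-12, -6, -1) − (7, -1, 6) = (-19, -5, -7), w · n = 792.
Distance = |w · n| / |n| = |792| / √7776 ≈ 8.981.

8.981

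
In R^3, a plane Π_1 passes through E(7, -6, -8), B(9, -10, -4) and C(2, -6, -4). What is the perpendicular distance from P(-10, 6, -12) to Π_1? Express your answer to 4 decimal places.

EB = (2, -4, 4), EC = (-5, 0, 4); a normal to Π_1 is EB × EC = (-16, -28, -20).
Using E: Π_1 has equation -16x - 28y - 20z = 216.
n·P − d = (-16)·(-10) + (-28)·(6) + (-20)·(-12) − 216 = 16; |n| = √1440.
Distance = |16| / √1440 = 16/√1440 ≈ 0.4216.

0.4216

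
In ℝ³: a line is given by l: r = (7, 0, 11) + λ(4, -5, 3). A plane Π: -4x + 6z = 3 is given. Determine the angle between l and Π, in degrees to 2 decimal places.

2.25

sin θ = |n·v| / (|n||v|) = |2| / (√52 · √50) = 0.03922.
θ ≈ 2.25°.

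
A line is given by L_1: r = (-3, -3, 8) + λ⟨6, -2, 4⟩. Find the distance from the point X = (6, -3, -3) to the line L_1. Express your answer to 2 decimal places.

14.15

Taking (-3, -3, 8) on L_1 with direction v = (6, -2, 4): w = X − (-3, -3, 8) = (9, 0, -11), and w × v = (-22, -102, -18).
Distance = |w × v| / |v| = √11212 / √56 ≈ 14.15.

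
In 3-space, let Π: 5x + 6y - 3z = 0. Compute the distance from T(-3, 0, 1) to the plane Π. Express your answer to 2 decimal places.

2.15

n·T − d = (5)·(-3) + (6)·(0) + (-3)·(1) − 0 = -18; |n| = √70.
Distance = |-18| / √70 = 18/√70 ≈ 2.15.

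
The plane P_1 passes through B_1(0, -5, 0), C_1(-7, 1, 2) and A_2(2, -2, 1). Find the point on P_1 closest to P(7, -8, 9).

B_1C_1 = (-7, 6, 2), B_1A_2 = (2, 3, 1); a normal to P_1 is B_1C_1 × B_1A_2 = (0, 11, -33).
Using B_1: P_1 has equation 11y - 33z = -55.
Foot = P − λn with λ = (n·P − d)/|n|² = (-385 − (-55))/1210 = -3/11.
Foot = (7, -8, 9) − (-3/11)·(0, 11, -33) = (7, -5, 0).

(7, -5, 0)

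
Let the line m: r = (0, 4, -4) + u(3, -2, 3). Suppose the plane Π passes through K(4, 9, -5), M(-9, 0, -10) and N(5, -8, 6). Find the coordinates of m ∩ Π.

(6, 0, 2)

KM = (-13, -9, -5), KN = (1, -17, 11); a normal to Π is KM × KN = (-184, 138, 230).
Using K: Π has equation -184x + 138y + 230z = -644.
Substitute r = (0, 4, -4) + t(3, -2, 3) into the plane: -368 + (-138)t = -644, so t = 2.
Intersection: (0, 4, -4) + 2·(3, -2, 3) = (6, 0, 2).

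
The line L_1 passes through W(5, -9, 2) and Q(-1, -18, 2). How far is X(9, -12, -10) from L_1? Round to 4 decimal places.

A direction vector for L_1 is Q − W = (-6, -9, 0).
Taking (5, -9, 2) on L_1 with direction v = (-6, -9, 0): w = X − (5, -9, 2) = (4, -3, -12), and w × v = (-108, 72, -54).
Distance = |w × v| / |v| = √19764 / √117 ≈ 12.9970.

12.9970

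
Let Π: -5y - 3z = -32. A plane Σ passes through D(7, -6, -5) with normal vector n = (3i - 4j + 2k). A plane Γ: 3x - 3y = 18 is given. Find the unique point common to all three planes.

Σ: n·r = n·D gives 3x - 4y + 2z = 35.
Solving the 3×3 linear system -5y - 3z = -32, 3x - 4y + 2z = 35, 3x - 3y = 18 (e.g. by elimination or Cramer's rule, determinant = -39) gives (7, 1, 9).

(7, 1, 9)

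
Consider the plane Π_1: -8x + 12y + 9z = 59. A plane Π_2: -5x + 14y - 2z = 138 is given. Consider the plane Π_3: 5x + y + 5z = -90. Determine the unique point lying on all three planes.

(-10, 5, -9)

Solving the 3×3 linear system -8x + 12y + 9z = 59, -5x + 14y - 2z = 138, 5x + y + 5z = -90 (e.g. by elimination or Cramer's rule, determinant = -1071) gives (-10, 5, -9).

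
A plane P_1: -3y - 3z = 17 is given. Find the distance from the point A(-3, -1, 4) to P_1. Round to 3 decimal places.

6.128

n·A − d = (0)·(-3) + (-3)·(-1) + (-3)·(4) − 17 = -26; |n| = √18.
Distance = |-26| / √18 = 26/√18 ≈ 6.128.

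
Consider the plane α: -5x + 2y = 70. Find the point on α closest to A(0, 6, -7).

(-10, 10, -7)

Foot = A − λn with λ = (n·A − d)/|n|² = (12 − 70)/29 = -2.
Foot = (0, 6, -7) − (-2)·(-5, 2, 0) = (-10, 10, -7).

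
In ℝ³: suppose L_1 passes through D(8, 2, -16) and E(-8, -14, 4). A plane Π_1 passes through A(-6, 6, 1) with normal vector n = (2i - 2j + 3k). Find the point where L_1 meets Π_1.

(4, -2, -11)

A direction vector for L_1 is E − D = (-16, -16, 20).
Π_1: n·r = n·A gives 2x - 2y + 3z = -21.
Substitute r = (8, 2, -16) + t(-16, -16, 20) into the plane: -36 + 60t = -21, so t = 1/4.
Intersection: (8, 2, -16) + (1/4)·(-16, -16, 20) = (4, -2, -11).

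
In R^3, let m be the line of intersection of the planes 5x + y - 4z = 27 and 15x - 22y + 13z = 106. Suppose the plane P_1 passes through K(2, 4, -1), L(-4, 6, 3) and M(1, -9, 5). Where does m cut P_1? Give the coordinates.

(5, -2, -1)

Direction of m: (5, 1, -4) × (15, -22, 13) = (-75, -125, -125).
A point on m: solving the two plane equations with x = 17 gives (17, 18, 19).
KL = (-6, 2, 4), KM = (-1, -13, 6); a normal to P_1 is KL × KM = (64, 32, 80).
Using K: P_1 has equation 64x + 32y + 80z = 176.
Substitute r = (17, 18, 19) + t(-75, -125, -125) into the plane: 3184 + (-18800)t = 176, so t = 4/25.
Intersection: (17, 18, 19) + (4/25)·(-75, -125, -125) = (5, -2, -1).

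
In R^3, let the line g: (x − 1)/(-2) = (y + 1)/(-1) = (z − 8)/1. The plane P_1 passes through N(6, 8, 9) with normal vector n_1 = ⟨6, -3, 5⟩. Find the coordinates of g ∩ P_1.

(5, 1, 6)

g has direction (-2, -1, 1) through (1, -1, 8).
P_1: n_1·r = n_1·N gives 6x - 3y + 5z = 57.
Substitute r = (1, -1, 8) + t(-2, -1, 1) into the plane: 49 + (-4)t = 57, so t = -2.
Intersection: (1, -1, 8) + (-2)·(-2, -1, 1) = (5, 1, 6).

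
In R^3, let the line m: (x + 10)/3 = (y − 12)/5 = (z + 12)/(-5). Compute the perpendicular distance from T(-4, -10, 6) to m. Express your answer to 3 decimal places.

m has direction (3, 5, -5) through (-10, 12, -12).
Taking (-10, 12, -12) on m with direction v = (3, 5, -5): w = T − (-10, 12, -12) = (6, -22, 18), and w × v = (20, 84, 96).
Distance = |w × v| / |v| = √16672 / √59 ≈ 16.810.

16.810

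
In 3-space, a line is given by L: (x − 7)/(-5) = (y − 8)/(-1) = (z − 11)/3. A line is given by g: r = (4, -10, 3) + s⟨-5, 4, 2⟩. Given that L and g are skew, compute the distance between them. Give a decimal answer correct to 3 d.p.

11.414

L has direction (-5, -1, 3) through (7, 8, 11).
Common perpendicular direction n = (-5, -1, 3) × (-5, 4, 2) = (-14, -5, -25).
With w = (4, -10, 3) − (7, 8, 11) = (-3, -18, -8), w · n = 332.
Distance = |w · n| / |n| = |332| / √846 ≈ 11.414.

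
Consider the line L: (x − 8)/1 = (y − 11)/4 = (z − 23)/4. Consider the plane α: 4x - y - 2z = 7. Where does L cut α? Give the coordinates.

(4, -5, 7)

L has direction (1, 4, 4) through (8, 11, 23).
Substitute r = (8, 11, 23) + t(1, 4, 4) into the plane: -25 + (-8)t = 7, so t = -4.
Intersection: (8, 11, 23) + (-4)·(1, 4, 4) = (4, -5, 7).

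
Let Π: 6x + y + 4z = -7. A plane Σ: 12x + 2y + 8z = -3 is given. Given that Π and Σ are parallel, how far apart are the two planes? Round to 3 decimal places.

0.755

Rescale Σ by 1/2: 6x + y + 4z = -3/2. Then distance = |-7 − (-3/2)| / √53 ≈ 0.755.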